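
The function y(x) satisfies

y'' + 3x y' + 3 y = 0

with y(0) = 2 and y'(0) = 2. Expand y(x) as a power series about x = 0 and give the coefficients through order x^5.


Ansatz: y(x) = sum_{n>=0} a_n x^n, so y'(x) = sum_{n>=1} n a_n x^(n-1) and y''(x) = sum_{n>=2} n(n-1) a_n x^(n-2).
Substitute into P(x) y'' + Q(x) y' + R(x) y = 0 with P(x) = 1, Q(x) = 3x, R(x) = 3, and match powers of x.
Initial conditions: a_0 = 2, a_1 = 2.
Setting the coefficient of each power of x to zero and solving order by order (substituting the coefficients already found):
  x^0: 2 a_2 + 3 a_0 = 0  ->  2 a_2 = -3 a_0 = -6  ->  a_2 = -3
  x^1: 6 a_3 + 6 a_1 = 0  ->  6 a_3 = -6 a_1 = -12  ->  a_3 = -2
  x^2: 12 a_4 + 9 a_2 = 0  ->  12 a_4 = -9 a_2 = 27  ->  a_4 = 9/4
  x^3: 20 a_5 + 12 a_3 = 0  ->  20 a_5 = -12 a_3 = 24  ->  a_5 = 6/5
Truncated series: y(x) = 2 + 2 x - 3 x^2 - 2 x^3 + (9/4) x^4 + (6/5) x^5 + O(x^6).

a_0 = 2; a_1 = 2; a_2 = -3; a_3 = -2; a_4 = 9/4; a_5 = 6/5


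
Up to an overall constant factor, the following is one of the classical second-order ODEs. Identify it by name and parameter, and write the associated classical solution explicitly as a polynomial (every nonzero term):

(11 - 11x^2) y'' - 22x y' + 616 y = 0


All three coefficients share the factor 11; dividing through by 11 gives  (1 - x^2) y'' - 2x y' + 56 y = 0.
This matches the Legendre equation (1 - x^2) y'' - 2x y' + n(n+1) y = 0 (note the -2x y' term) with n(n+1) = 56, so n = 7; the polynomial solution is P_7(x).
With y = sum_k a_k x^k, matching x^k gives (k+2)(k+1) a_{k+2} = [k(k+1) - n(n+1)] a_k = (k - 7)(k + 8) a_k. The right side vanishes at k = 7, so the series with the parity of 7 terminates at degree 7.
Standard normalization (P_n(1) = 1): leading coefficient (2n)!/(2^n (n!)^2) = 87178291200/(128*25401600) = 429/16, so a_7 = 429/16. Work downward with a_k = (k+1)(k+2) a_{k+2} / ((k - 7)(k + 8)):
  a_5 = (6)(7)(429/16) / ((5 - 7)(5 + 8)) = (9009/8)/(-26) = -693/16
  a_3 = (4)(5)(-693/16) / ((3 - 7)(3 + 8)) = (-3465/4)/(-44) = 315/16
  a_1 = (2)(3)(315/16) / ((1 - 7)(1 + 8)) = (945/8)/(-54) = -35/16
Hence P_7(x) = 429 x^7/16 - 693 x^5/16 + 315 x^3/16 - 35 x/16.

P_7(x); series = 429 x^7/16 - 693 x^5/16 + 315 x^3/16 - 35 x/16


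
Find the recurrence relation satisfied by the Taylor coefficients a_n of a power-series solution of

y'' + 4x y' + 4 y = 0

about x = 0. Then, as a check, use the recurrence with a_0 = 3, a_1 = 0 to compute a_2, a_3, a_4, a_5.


Substitute y = sum_n a_n x^n.
y''(x) has coefficient (n+2)(n+1) a_{n+2} at x^n;
4 x y'(x) has coefficient 4 n a_n at x^n (shift);
4 y(x) has coefficient 4 a_n at x^n.
Matching x^n: (n+2)(n+1) a_{n+2} + (4n + 4) a_n = 0.
Thus a_{n+2} = (-4n - 4) / ((n+1)(n+2)) * a_n.

Check with a_0 = 3, a_1 = 0 (apply the recurrence for n = 0, 1, 2, 3): a_0 = 3, a_1 = 0, a_2 = -6, a_3 = 0, a_4 = 6, a_5 = 0.

a_(n+2) = (-4n - 4) / ((n+1)(n+2)) * a_n; check: a_0 = 3, a_1 = 0, a_2 = -6, a_3 = 0, a_4 = 6, a_5 = 0


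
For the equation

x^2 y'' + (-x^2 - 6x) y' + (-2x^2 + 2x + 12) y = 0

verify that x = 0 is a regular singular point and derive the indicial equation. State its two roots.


Divide by x^2 to reach normal form y'' + P_1(x) y' + P_2(x) y = 0 with P_1(x) = -1 - 6/x and P_2(x) = -2 + 2/x + 12/x^2.
x = 0 is a singular point because the y'-coefficient -1 - 6/x has a pole at x = 0 and the y-coefficient -2 + 2/x + 12/x^2 has a pole at x = 0.
It is a regular singular point because x P_1(x) = p(x) = -x - 6 and x^2 P_2(x) = q(x) = -2x^2 + 2x + 12 are polynomials, hence analytic at x = 0.
p(0) = -6,  q(0) = 12.
Indicial equation: r(r-1) + p(0) r + q(0) = 0, i.e. r^2 + (p(0) - 1) r + q(0) = 0, i.e. r^2 - 7 r + 12 = 0.
Discriminant: (-7)^2 - 4(12) = 1, so r = (7 ± 1)/2.
Solving: r_1 = 4, r_2 = 3.

indicial: r^2 - 7 r + 12 = 0; roots r_1 = 4, r_2 = 3


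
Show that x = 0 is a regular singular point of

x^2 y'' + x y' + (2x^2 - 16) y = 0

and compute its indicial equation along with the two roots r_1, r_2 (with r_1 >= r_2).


Divide by x^2 to reach normal form y'' + P_1(x) y' + P_2(x) y = 0 with P_1(x) = 1/x and P_2(x) = 2 - 16/x^2.
x = 0 is a singular point because the y'-coefficient 1/x has a pole at x = 0 and the y-coefficient 2 - 16/x^2 has a pole at x = 0.
It is a regular singular point because x P_1(x) = p(x) = 1 and x^2 P_2(x) = q(x) = 2x^2 - 16 are polynomials, hence analytic at x = 0.
p(0) = 1,  q(0) = -16.
Indicial equation: r(r-1) + p(0) r + q(0) = 0, i.e. r^2 + (p(0) - 1) r + q(0) = 0, i.e. r^2 - 16 = 0.
Discriminant: (0)^2 - 4(-16) = 64, so r = (0 ± 8)/2.
Solving: r_1 = 4, r_2 = -4.

indicial: r^2 - 16 = 0; roots r_1 = 4, r_2 = -4


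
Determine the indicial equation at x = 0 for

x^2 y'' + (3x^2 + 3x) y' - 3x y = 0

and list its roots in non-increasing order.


Divide by x^2 to reach normal form y'' + P_1(x) y' + P_2(x) y = 0 with P_1(x) = 3 + 3/x and P_2(x) = -3/x.
x = 0 is a singular point because the y'-coefficient 3 + 3/x has a pole at x = 0 and the y-coefficient -3/x has a pole at x = 0.
It is a regular singular point because x P_1(x) = p(x) = 3x + 3 and x^2 P_2(x) = q(x) = -3x are polynomials, hence analytic at x = 0.
p(0) = 3,  q(0) = 0.
Indicial equation: r(r-1) + p(0) r + q(0) = 0, i.e. r^2 + (p(0) - 1) r + q(0) = 0, i.e. r^2 + 2 r = 0.
Discriminant: (2)^2 - 4(0) = 4, so r = (-2 ± 2)/2.
Solving: r_1 = 0, r_2 = -2.

indicial: r^2 + 2 r = 0; roots r_1 = 0, r_2 = -2


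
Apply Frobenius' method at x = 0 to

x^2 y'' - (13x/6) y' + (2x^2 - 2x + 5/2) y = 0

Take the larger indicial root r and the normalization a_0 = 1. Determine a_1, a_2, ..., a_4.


Write in Frobenius form y'' + (p(x)/x) y' + (q(x)/x^2) y = 0:
  p(x) = -13/6,  q(x) = 2x^2 - 2x + 5/2.
Indicial equation: r(r-1) + (-13/6) r + (5/2) = 0 -> roots r_1 = 5/3, r_2 = 3/2.
Take r = r_1 = 5/3. Let y(x) = x^r sum_{n>=0} a_n x^n with a_0 = 1.
Substitute y = x^r sum a_n x^n and match x^{r+n}. The recurrence is
  D(n) a_n - 2 a_{n-1} + 2 a_{n-2} = 0,  where D(n) = (r+n)(r+n-1) + (-13/6)(r+n) + (5/2).
  a_n = [2 a_{n-1} - 2 a_{n-2}] / D(n).
Since the indicial polynomial factors as (r - r_1)(r - r_2), D(n) = (r_1 + n - r_1)(r_1 + n - r_2) = n(n + 1/6).
Evaluating step by step (a_0 = 1):
  n = 1: D(1) = 1(1 + 1/6) = 7/6; numerator = 2(1) = 2; a_1 = (2)/(7/6) = 12/7
  n = 2: D(2) = 2(2 + 1/6) = 13/3; numerator = 2(12/7) - 2(1) = 10/7; a_2 = (10/7)/(13/3) = 30/91
  n = 3: D(3) = 3(3 + 1/6) = 19/2; numerator = 2(30/91) - 2(12/7) = -36/13; a_3 = (-36/13)/(19/2) = -72/247
  n = 4: D(4) = 4(4 + 1/6) = 50/3; numerator = 2(-72/247) - 2(30/91) = -2148/1729; a_4 = (-2148/1729)/(50/3) = -3222/43225

r = 5/3; a_0 = 1; a_1 = 12/7; a_2 = 30/91; a_3 = -72/247; a_4 = -3222/43225


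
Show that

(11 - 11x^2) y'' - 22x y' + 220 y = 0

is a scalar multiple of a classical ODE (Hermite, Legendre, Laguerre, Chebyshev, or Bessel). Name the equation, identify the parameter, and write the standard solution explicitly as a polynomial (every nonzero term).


All three coefficients share the factor 11; dividing through by 11 gives  (1 - x^2) y'' - 2x y' + 20 y = 0.
This matches the Legendre equation (1 - x^2) y'' - 2x y' + n(n+1) y = 0 (note the -2x y' term) with n(n+1) = 20, so n = 4; the polynomial solution is P_4(x).
With y = sum_k a_k x^k, matching x^k gives (k+2)(k+1) a_{k+2} = [k(k+1) - n(n+1)] a_k = (k - 4)(k + 5) a_k. The right side vanishes at k = 4, so the series with the parity of 4 terminates at degree 4.
Standard normalization (P_n(1) = 1): leading coefficient (2n)!/(2^n (n!)^2) = 40320/(16*576) = 35/8, so a_4 = 35/8. Work downward with a_k = (k+1)(k+2) a_{k+2} / ((k - 4)(k + 5)):
  a_2 = (3)(4)(35/8) / ((2 - 4)(2 + 5)) = (105/2)/(-14) = -15/4
  a_0 = (1)(2)(-15/4) / ((0 - 4)(0 + 5)) = (-15/2)/(-20) = 3/8
Hence P_4(x) = 35 x^4/8 - 15 x^2/4 + 3/8.

P_4(x); series = 35 x^4/8 - 15 x^2/4 + 3/8


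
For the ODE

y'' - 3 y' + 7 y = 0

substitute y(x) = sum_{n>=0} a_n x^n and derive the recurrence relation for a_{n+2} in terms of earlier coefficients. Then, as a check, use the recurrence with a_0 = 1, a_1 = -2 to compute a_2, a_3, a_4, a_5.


Substitute y = sum_n a_n x^n.
y''(x) has coefficient (n+2)(n+1) a_{n+2} at x^n;
-3 y'(x) has coefficient -3 (n+1) a_{n+1} at x^n;
7 y(x) has coefficient 7 a_n at x^n.
Matching x^n: (n+2)(n+1) a_{n+2} - 3 (n+1) a_{n+1} + 7 a_n = 0.
Thus a_{n+2} = [3 (n+1) a_{n+1} - 7 a_n] / ((n+1)(n+2)).

Check with a_0 = 1, a_1 = -2 (apply the recurrence for n = 0, 1, 2, 3): a_0 = 1, a_1 = -2, a_2 = -13/2, a_3 = -25/6, a_4 = 2/3, a_5 = 223/120.

a_(n+2) = [3 (n+1) a_(n+1) - 7 a_n] / ((n+1)(n+2)); check: a_0 = 1, a_1 = -2, a_2 = -13/2, a_3 = -25/6, a_4 = 2/3, a_5 = 223/120


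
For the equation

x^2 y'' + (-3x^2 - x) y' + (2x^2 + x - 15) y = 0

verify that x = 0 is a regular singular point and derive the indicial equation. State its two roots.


Divide by x^2 to reach normal form y'' + P_1(x) y' + P_2(x) y = 0 with P_1(x) = -3 - 1/x and P_2(x) = 2 + 1/x - 15/x^2.
x = 0 is a singular point because the y'-coefficient -3 - 1/x has a pole at x = 0 and the y-coefficient 2 + 1/x - 15/x^2 has a pole at x = 0.
It is a regular singular point because x P_1(x) = p(x) = -3x - 1 and x^2 P_2(x) = q(x) = 2x^2 + x - 15 are polynomials, hence analytic at x = 0.
p(0) = -1,  q(0) = -15.
Indicial equation: r(r-1) + p(0) r + q(0) = 0, i.e. r^2 + (p(0) - 1) r + q(0) = 0, i.e. r^2 - 2 r - 15 = 0.
Discriminant: (-2)^2 - 4(-15) = 64, so r = (2 ± 8)/2.
Solving: r_1 = 5, r_2 = -3.

indicial: r^2 - 2 r - 15 = 0; roots r_1 = 5, r_2 = -3


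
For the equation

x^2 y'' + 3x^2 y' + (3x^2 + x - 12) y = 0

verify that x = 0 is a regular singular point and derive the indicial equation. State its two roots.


Divide by x^2 to reach normal form y'' + P_1(x) y' + P_2(x) y = 0 with P_1(x) = 3 and P_2(x) = 3 + 1/x - 12/x^2.
x = 0 is a singular point because the y-coefficient 3 + 1/x - 12/x^2 has a pole at x = 0.
It is a regular singular point because x P_1(x) = p(x) = 3x and x^2 P_2(x) = q(x) = 3x^2 + x - 12 are polynomials, hence analytic at x = 0.
p(0) = 0,  q(0) = -12.
Indicial equation: r(r-1) + p(0) r + q(0) = 0, i.e. r^2 + (p(0) - 1) r + q(0) = 0, i.e. r^2 - 1 r - 12 = 0.
Discriminant: (-1)^2 - 4(-12) = 49, so r = (1 ± 7)/2.
Solving: r_1 = 4, r_2 = -3.

indicial: r^2 - 1 r - 12 = 0; roots r_1 = 4, r_2 = -3


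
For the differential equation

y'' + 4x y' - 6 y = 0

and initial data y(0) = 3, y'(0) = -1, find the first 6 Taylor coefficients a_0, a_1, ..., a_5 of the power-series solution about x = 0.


Ansatz: y(x) = sum_{n>=0} a_n x^n, so y'(x) = sum_{n>=1} n a_n x^(n-1) and y''(x) = sum_{n>=2} n(n-1) a_n x^(n-2).
Substitute into P(x) y'' + Q(x) y' + R(x) y = 0 with P(x) = 1, Q(x) = 4x, R(x) = -6, and match powers of x.
Initial conditions: a_0 = 3, a_1 = -1.
Setting the coefficient of each power of x to zero and solving order by order (substituting the coefficients already found):
  x^0: 2 a_2 - 6 a_0 = 0  ->  2 a_2 = 6 a_0 = 18  ->  a_2 = 9
  x^1: 6 a_3 - 2 a_1 = 0  ->  6 a_3 = 2 a_1 = -2  ->  a_3 = -1/3
  x^2: 12 a_4 + 2 a_2 = 0  ->  12 a_4 = -2 a_2 = -18  ->  a_4 = -3/2
  x^3: 20 a_5 + 6 a_3 = 0  ->  20 a_5 = -6 a_3 = 2  ->  a_5 = 1/10
Truncated series: y(x) = 3 - x + 9 x^2 - (1/3) x^3 - (3/2) x^4 + (1/10) x^5 + O(x^6).

a_0 = 3; a_1 = -1; a_2 = 9; a_3 = -1/3; a_4 = -3/2; a_5 = 1/10


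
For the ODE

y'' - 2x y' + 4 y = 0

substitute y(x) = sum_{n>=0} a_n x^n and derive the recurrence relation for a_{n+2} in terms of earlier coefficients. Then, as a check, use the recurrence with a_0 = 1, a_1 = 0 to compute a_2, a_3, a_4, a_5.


Substitute y = sum_n a_n x^n.
y''(x) has coefficient (n+2)(n+1) a_{n+2} at x^n;
-2 x y'(x) has coefficient -2 n a_n at x^n (shift);
4 y(x) has coefficient 4 a_n at x^n.
Matching x^n: (n+2)(n+1) a_{n+2} + (-2n + 4) a_n = 0.
Thus a_{n+2} = (2n - 4) / ((n+1)(n+2)) * a_n.

Check with a_0 = 1, a_1 = 0 (apply the recurrence for n = 0, 1, 2, 3): a_0 = 1, a_1 = 0, a_2 = -2, a_3 = 0, a_4 = 0, a_5 = 0.

a_(n+2) = (2n - 4) / ((n+1)(n+2)) * a_n; check: a_0 = 1, a_1 = 0, a_2 = -2, a_3 = 0, a_4 = 0, a_5 = 0


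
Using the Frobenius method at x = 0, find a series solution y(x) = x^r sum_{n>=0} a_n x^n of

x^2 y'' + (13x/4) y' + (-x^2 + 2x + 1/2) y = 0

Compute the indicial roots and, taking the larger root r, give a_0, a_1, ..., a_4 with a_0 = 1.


Write in Frobenius form y'' + (p(x)/x) y' + (q(x)/x^2) y = 0:
  p(x) = 13/4,  q(x) = -x^2 + 2x + 1/2.
Indicial equation: r(r-1) + (13/4) r + (1/2) = 0 -> roots r_1 = -1/4, r_2 = -2.
Take r = r_1 = -1/4. Let y(x) = x^r sum_{n>=0} a_n x^n with a_0 = 1.
Substitute y = x^r sum a_n x^n and match x^{r+n}. The recurrence is
  D(n) a_n + 2 a_{n-1} - 1 a_{n-2} = 0,  where D(n) = (r+n)(r+n-1) + (13/4)(r+n) + (1/2).
  a_n = [-2 a_{n-1} + 1 a_{n-2}] / D(n).
Since the indicial polynomial factors as (r - r_1)(r - r_2), D(n) = (r_1 + n - r_1)(r_1 + n - r_2) = n(n + 7/4).
Evaluating step by step (a_0 = 1):
  n = 1: D(1) = 1(1 + 7/4) = 11/4; numerator = -2(1) = -2; a_1 = (-2)/(11/4) = -8/11
  n = 2: D(2) = 2(2 + 7/4) = 15/2; numerator = -2(-8/11) + 1(1) = 27/11; a_2 = (27/11)/(15/2) = 18/55
  n = 3: D(3) = 3(3 + 7/4) = 57/4; numerator = -2(18/55) + 1(-8/11) = -76/55; a_3 = (-76/55)/(57/4) = -16/165
  n = 4: D(4) = 4(4 + 7/4) = 23; numerator = -2(-16/165) + 1(18/55) = 86/165; a_4 = (86/165)/(23) = 86/3795

r = -1/4; a_0 = 1; a_1 = -8/11; a_2 = 18/55; a_3 = -16/165; a_4 = 86/3795


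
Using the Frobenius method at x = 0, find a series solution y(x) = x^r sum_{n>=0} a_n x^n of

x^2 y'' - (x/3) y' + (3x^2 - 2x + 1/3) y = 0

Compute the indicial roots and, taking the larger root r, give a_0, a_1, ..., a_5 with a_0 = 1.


Write in Frobenius form y'' + (p(x)/x) y' + (q(x)/x^2) y = 0:
  p(x) = -1/3,  q(x) = 3x^2 - 2x + 1/3.
Indicial equation: r(r-1) + (-1/3) r + (1/3) = 0 -> roots r_1 = 1, r_2 = 1/3.
Take r = r_1 = 1. Let y(x) = x^r sum_{n>=0} a_n x^n with a_0 = 1.
Substitute y = x^r sum a_n x^n and match x^{r+n}. The recurrence is
  D(n) a_n - 2 a_{n-1} + 3 a_{n-2} = 0,  where D(n) = (r+n)(r+n-1) + (-1/3)(r+n) + (1/3).
  a_n = [2 a_{n-1} - 3 a_{n-2}] / D(n).
Since the indicial polynomial factors as (r - r_1)(r - r_2), D(n) = (r_1 + n - r_1)(r_1 + n - r_2) = n(n + 2/3).
Evaluating step by step (a_0 = 1):
  n = 1: D(1) = 1(1 + 2/3) = 5/3; numerator = 2(1) = 2; a_1 = (2)/(5/3) = 6/5
  n = 2: D(2) = 2(2 + 2/3) = 16/3; numerator = 2(6/5) - 3(1) = -3/5; a_2 = (-3/5)/(16/3) = -9/80
  n = 3: D(3) = 3(3 + 2/3) = 11; numerator = 2(-9/80) - 3(6/5) = -153/40; a_3 = (-153/40)/(11) = -153/440
  n = 4: D(4) = 4(4 + 2/3) = 56/3; numerator = 2(-153/440) - 3(-9/80) = -63/176; a_4 = (-63/176)/(56/3) = -27/1408
  n = 5: D(5) = 5(5 + 2/3) = 85/3; numerator = 2(-27/1408) - 3(-153/440) = 3537/3520; a_5 = (3537/3520)/(85/3) = 10611/299200

r = 1; a_0 = 1; a_1 = 6/5; a_2 = -9/80; a_3 = -153/440; a_4 = -27/1408; a_5 = 10611/299200


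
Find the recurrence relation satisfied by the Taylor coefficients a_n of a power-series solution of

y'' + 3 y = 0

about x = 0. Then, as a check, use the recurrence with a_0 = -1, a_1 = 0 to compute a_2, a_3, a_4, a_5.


Substitute y = sum_n a_n x^n into y'' + (const) y = 0.
y''(x) = sum_{n>=0} (n+2)(n+1) a_{n+2} x^n.
The ODE becomes sum_n [(n+2)(n+1) a_{n+2} + 3 a_n] x^n = 0.
Setting each coefficient to zero gives the recurrence:
  (n+2)(n+1) a_{n+2} + 3 a_n = 0,
  a_{n+2} = -3 / ((n+1)(n+2)) a_n.

Check with a_0 = -1, a_1 = 0 (apply the recurrence for n = 0, 1, 2, 3): a_0 = -1, a_1 = 0, a_2 = 3/2, a_3 = 0, a_4 = -3/8, a_5 = 0.

a_{n+2} = -3/((n+1)(n+2)) * a_n; check: a_0 = -1, a_1 = 0, a_2 = 3/2, a_3 = 0, a_4 = -3/8, a_5 = 0


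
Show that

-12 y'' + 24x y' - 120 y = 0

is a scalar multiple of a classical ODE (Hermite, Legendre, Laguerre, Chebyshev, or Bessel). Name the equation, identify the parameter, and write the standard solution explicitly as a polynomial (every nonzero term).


All three coefficients share the factor -12; dividing through by -12 gives  y'' - 2x y' + 10 y = 0.
This matches the Hermite equation y'' - 2x y' + 2n y = 0 with 2n = 10, so n = 5; the polynomial solution is H_5(x).
With y = sum_k a_k x^k, matching x^k gives (k+2)(k+1) a_{k+2} = 2(k - n) a_k = 2(k - 5) a_k. The right side vanishes at k = 5, so the series with the parity of 5 terminates at degree 5.
Standard normalization: leading coefficient of H_n is 2^n, so a_5 = 2^5 = 32. Work downward with a_k = (k+1)(k+2) a_{k+2} / (2(k - n)):
  a_3 = (4)(5)(32) / (2(3 - 5)) = 640/(-4) = -160
  a_1 = (2)(3)(-160) / (2(1 - 5)) = -960/(-8) = 120
Hence H_5(x) = 32 x^5 - 160 x^3 + 120 x.

H_5(x); series = 32 x^5 - 160 x^3 + 120 x


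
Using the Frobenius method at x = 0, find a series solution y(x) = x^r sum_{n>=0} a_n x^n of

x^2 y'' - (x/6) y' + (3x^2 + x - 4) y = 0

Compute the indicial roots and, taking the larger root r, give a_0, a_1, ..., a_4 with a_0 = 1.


Write in Frobenius form y'' + (p(x)/x) y' + (q(x)/x^2) y = 0:
  p(x) = -1/6,  q(x) = 3x^2 + x - 4.
Indicial equation: r(r-1) + (-1/6) r + (-4) = 0 -> roots r_1 = 8/3, r_2 = -3/2.
Take r = r_1 = 8/3. Let y(x) = x^r sum_{n>=0} a_n x^n with a_0 = 1.
Substitute y = x^r sum a_n x^n and match x^{r+n}. The recurrence is
  D(n) a_n + 1 a_{n-1} + 3 a_{n-2} = 0,  where D(n) = (r+n)(r+n-1) + (-1/6)(r+n) + (-4).
  a_n = [-1 a_{n-1} - 3 a_{n-2}] / D(n).
Since the indicial polynomial factors as (r - r_1)(r - r_2), D(n) = (r_1 + n - r_1)(r_1 + n - r_2) = n(n + 25/6).
Evaluating step by step (a_0 = 1):
  n = 1: D(1) = 1(1 + 25/6) = 31/6; numerator = -1(1) = -1; a_1 = (-1)/(31/6) = -6/31
  n = 2: D(2) = 2(2 + 25/6) = 37/3; numerator = -1(-6/31) - 3(1) = -87/31; a_2 = (-87/31)/(37/3) = -261/1147
  n = 3: D(3) = 3(3 + 25/6) = 43/2; numerator = -1(-261/1147) - 3(-6/31) = 927/1147; a_3 = (927/1147)/(43/2) = 1854/49321
  n = 4: D(4) = 4(4 + 25/6) = 98/3; numerator = -1(1854/49321) - 3(-261/1147) = 31815/49321; a_4 = (31815/49321)/(98/3) = 13635/690494

r = 8/3; a_0 = 1; a_1 = -6/31; a_2 = -261/1147; a_3 = 1854/49321; a_4 = 13635/690494


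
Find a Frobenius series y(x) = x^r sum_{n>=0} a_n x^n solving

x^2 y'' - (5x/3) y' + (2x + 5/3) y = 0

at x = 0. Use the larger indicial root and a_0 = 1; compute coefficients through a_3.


Write in Frobenius form y'' + (p(x)/x) y' + (q(x)/x^2) y = 0:
  p(x) = -5/3,  q(x) = 2x + 5/3.
Indicial equation: r(r-1) + (-5/3) r + (5/3) = 0 -> roots r_1 = 5/3, r_2 = 1.
Take r = r_1 = 5/3. Let y(x) = x^r sum_{n>=0} a_n x^n with a_0 = 1.
Substitute y = x^r sum a_n x^n and match x^{r+n}. The recurrence is
  D(n) a_n + 2 a_{n-1} = 0,  where D(n) = (r+n)(r+n-1) + (-5/3)(r+n) + (5/3).
  a_n = -2 / D(n) * a_{n-1}.
Since the indicial polynomial factors as (r - r_1)(r - r_2), D(n) = (r_1 + n - r_1)(r_1 + n - r_2) = n(n + 2/3).
Evaluating step by step (a_0 = 1):
  n = 1: D(1) = 1(1 + 2/3) = 5/3; numerator = -2(1) = -2; a_1 = (-2)/(5/3) = -6/5
  n = 2: D(2) = 2(2 + 2/3) = 16/3; numerator = -2(-6/5) = 12/5; a_2 = (12/5)/(16/3) = 9/20
  n = 3: D(3) = 3(3 + 2/3) = 11; numerator = -2(9/20) = -9/10; a_3 = (-9/10)/(11) = -9/110

r = 5/3; a_0 = 1; a_1 = -6/5; a_2 = 9/20; a_3 = -9/110


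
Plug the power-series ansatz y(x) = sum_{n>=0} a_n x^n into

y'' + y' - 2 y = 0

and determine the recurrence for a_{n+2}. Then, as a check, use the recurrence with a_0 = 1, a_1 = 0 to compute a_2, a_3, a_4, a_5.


Substitute y = sum_n a_n x^n.
y''(x) has coefficient (n+2)(n+1) a_{n+2} at x^n;
y'(x) has coefficient (n+1) a_{n+1} at x^n;
-2 y(x) has coefficient -2 a_n at x^n.
Matching x^n: (n+2)(n+1) a_{n+2} + (n+1) a_{n+1} - 2 a_n = 0.
Thus a_{n+2} = [-(n+1) a_{n+1} + 2 a_n] / ((n+1)(n+2)).

Check with a_0 = 1, a_1 = 0 (apply the recurrence for n = 0, 1, 2, 3): a_0 = 1, a_1 = 0, a_2 = 1, a_3 = -1/3, a_4 = 1/4, a_5 = -1/12.

a_(n+2) = [-(n+1) a_(n+1) + 2 a_n] / ((n+1)(n+2)); check: a_0 = 1, a_1 = 0, a_2 = 1, a_3 = -1/3, a_4 = 1/4, a_5 = -1/12


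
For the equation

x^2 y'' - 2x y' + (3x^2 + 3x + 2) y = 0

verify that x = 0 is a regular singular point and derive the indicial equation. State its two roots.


Divide by x^2 to reach normal form y'' + P_1(x) y' + P_2(x) y = 0 with P_1(x) = -2/x and P_2(x) = 3 + 3/x + 2/x^2.
x = 0 is a singular point because the y'-coefficient -2/x has a pole at x = 0 and the y-coefficient 3 + 3/x + 2/x^2 has a pole at x = 0.
It is a regular singular point because x P_1(x) = p(x) = -2 and x^2 P_2(x) = q(x) = 3x^2 + 3x + 2 are polynomials, hence analytic at x = 0.
p(0) = -2,  q(0) = 2.
Indicial equation: r(r-1) + p(0) r + q(0) = 0, i.e. r^2 + (p(0) - 1) r + q(0) = 0, i.e. r^2 - 3 r + 2 = 0.
Discriminant: (-3)^2 - 4(2) = 1, so r = (3 ± 1)/2.
Solving: r_1 = 2, r_2 = 1.

indicial: r^2 - 3 r + 2 = 0; roots r_1 = 2, r_2 = 1


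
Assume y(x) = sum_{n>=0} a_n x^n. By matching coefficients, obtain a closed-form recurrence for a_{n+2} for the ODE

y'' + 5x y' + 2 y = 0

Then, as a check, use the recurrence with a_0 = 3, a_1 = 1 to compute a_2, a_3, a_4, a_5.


Substitute y = sum_n a_n x^n.
y''(x) has coefficient (n+2)(n+1) a_{n+2} at x^n;
5 x y'(x) has coefficient 5 n a_n at x^n (shift);
2 y(x) has coefficient 2 a_n at x^n.
Matching x^n: (n+2)(n+1) a_{n+2} + (5n + 2) a_n = 0.
Thus a_{n+2} = (-5n - 2) / ((n+1)(n+2)) * a_n.

Check with a_0 = 3, a_1 = 1 (apply the recurrence for n = 0, 1, 2, 3): a_0 = 3, a_1 = 1, a_2 = -3, a_3 = -7/6, a_4 = 3, a_5 = 119/120.

a_(n+2) = (-5n - 2) / ((n+1)(n+2)) * a_n; check: a_0 = 3, a_1 = 1, a_2 = -3, a_3 = -7/6, a_4 = 3, a_5 = 119/120


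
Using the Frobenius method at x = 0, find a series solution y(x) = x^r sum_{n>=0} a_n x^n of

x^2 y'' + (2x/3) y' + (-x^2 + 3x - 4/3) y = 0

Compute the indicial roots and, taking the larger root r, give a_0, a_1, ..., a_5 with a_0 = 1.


Write in Frobenius form y'' + (p(x)/x) y' + (q(x)/x^2) y = 0:
  p(x) = 2/3,  q(x) = -x^2 + 3x - 4/3.
Indicial equation: r(r-1) + (2/3) r + (-4/3) = 0 -> roots r_1 = 4/3, r_2 = -1.
Take r = r_1 = 4/3. Let y(x) = x^r sum_{n>=0} a_n x^n with a_0 = 1.
Substitute y = x^r sum a_n x^n and match x^{r+n}. The recurrence is
  D(n) a_n + 3 a_{n-1} - 1 a_{n-2} = 0,  where D(n) = (r+n)(r+n-1) + (2/3)(r+n) + (-4/3).
  a_n = [-3 a_{n-1} + 1 a_{n-2}] / D(n).
Since the indicial polynomial factors as (r - r_1)(r - r_2), D(n) = (r_1 + n - r_1)(r_1 + n - r_2) = n(n + 7/3).
Evaluating step by step (a_0 = 1):
  n = 1: D(1) = 1(1 + 7/3) = 10/3; numerator = -3(1) = -3; a_1 = (-3)/(10/3) = -9/10
  n = 2: D(2) = 2(2 + 7/3) = 26/3; numerator = -3(-9/10) + 1(1) = 37/10; a_2 = (37/10)/(26/3) = 111/260
  n = 3: D(3) = 3(3 + 7/3) = 16; numerator = -3(111/260) + 1(-9/10) = -567/260; a_3 = (-567/260)/(16) = -567/4160
  n = 4: D(4) = 4(4 + 7/3) = 76/3; numerator = -3(-567/4160) + 1(111/260) = 3477/4160; a_4 = (3477/4160)/(76/3) = 549/16640
  n = 5: D(5) = 5(5 + 7/3) = 110/3; numerator = -3(549/16640) + 1(-567/4160) = -783/3328; a_5 = (-783/3328)/(110/3) = -2349/366080

r = 4/3; a_0 = 1; a_1 = -9/10; a_2 = 111/260; a_3 = -567/4160; a_4 = 549/16640; a_5 = -2349/366080


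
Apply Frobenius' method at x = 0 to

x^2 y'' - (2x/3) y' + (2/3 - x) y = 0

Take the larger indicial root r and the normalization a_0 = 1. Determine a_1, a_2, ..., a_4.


Write in Frobenius form y'' + (p(x)/x) y' + (q(x)/x^2) y = 0:
  p(x) = -2/3,  q(x) = 2/3 - x.
Indicial equation: r(r-1) + (-2/3) r + (2/3) = 0 -> roots r_1 = 1, r_2 = 2/3.
Take r = r_1 = 1. Let y(x) = x^r sum_{n>=0} a_n x^n with a_0 = 1.
Substitute y = x^r sum a_n x^n and match x^{r+n}. The recurrence is
  D(n) a_n - 1 a_{n-1} = 0,  where D(n) = (r+n)(r+n-1) + (-2/3)(r+n) + (2/3).
  a_n = 1 / D(n) * a_{n-1}.
Since the indicial polynomial factors as (r - r_1)(r - r_2), D(n) = (r_1 + n - r_1)(r_1 + n - r_2) = n(n + 1/3).
Evaluating step by step (a_0 = 1):
  n = 1: D(1) = 1(1 + 1/3) = 4/3; numerator = 1(1) = 1; a_1 = (1)/(4/3) = 3/4
  n = 2: D(2) = 2(2 + 1/3) = 14/3; numerator = 1(3/4) = 3/4; a_2 = (3/4)/(14/3) = 9/56
  n = 3: D(3) = 3(3 + 1/3) = 10; numerator = 1(9/56) = 9/56; a_3 = (9/56)/(10) = 9/560
  n = 4: D(4) = 4(4 + 1/3) = 52/3; numerator = 1(9/560) = 9/560; a_4 = (9/560)/(52/3) = 27/29120

r = 1; a_0 = 1; a_1 = 3/4; a_2 = 9/56; a_3 = 9/560; a_4 = 27/29120


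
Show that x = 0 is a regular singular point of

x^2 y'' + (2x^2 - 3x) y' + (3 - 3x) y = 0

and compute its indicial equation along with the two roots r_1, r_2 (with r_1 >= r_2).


Divide by x^2 to reach normal form y'' + P_1(x) y' + P_2(x) y = 0 with P_1(x) = 2 - 3/x and P_2(x) = -3/x + 3/x^2.
x = 0 is a singular point because the y'-coefficient 2 - 3/x has a pole at x = 0 and the y-coefficient -3/x + 3/x^2 has a pole at x = 0.
It is a regular singular point because x P_1(x) = p(x) = 2x - 3 and x^2 P_2(x) = q(x) = 3 - 3x are polynomials, hence analytic at x = 0.
p(0) = -3,  q(0) = 3.
Indicial equation: r(r-1) + p(0) r + q(0) = 0, i.e. r^2 + (p(0) - 1) r + q(0) = 0, i.e. r^2 - 4 r + 3 = 0.
Discriminant: (-4)^2 - 4(3) = 4, so r = (4 ± 2)/2.
Solving: r_1 = 3, r_2 = 1.

indicial: r^2 - 4 r + 3 = 0; roots r_1 = 3, r_2 = 1


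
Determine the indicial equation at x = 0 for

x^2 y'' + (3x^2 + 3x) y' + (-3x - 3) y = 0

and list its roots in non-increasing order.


Divide by x^2 to reach normal form y'' + P_1(x) y' + P_2(x) y = 0 with P_1(x) = 3 + 3/x and P_2(x) = -3/x - 3/x^2.
x = 0 is a singular point because the y'-coefficient 3 + 3/x has a pole at x = 0 and the y-coefficient -3/x - 3/x^2 has a pole at x = 0.
It is a regular singular point because x P_1(x) = p(x) = 3x + 3 and x^2 P_2(x) = q(x) = -3x - 3 are polynomials, hence analytic at x = 0.
p(0) = 3,  q(0) = -3.
Indicial equation: r(r-1) + p(0) r + q(0) = 0, i.e. r^2 + (p(0) - 1) r + q(0) = 0, i.e. r^2 + 2 r - 3 = 0.
Discriminant: (2)^2 - 4(-3) = 16, so r = (-2 ± 4)/2.
Solving: r_1 = 1, r_2 = -3.

indicial: r^2 + 2 r - 3 = 0; roots r_1 = 1, r_2 = -3


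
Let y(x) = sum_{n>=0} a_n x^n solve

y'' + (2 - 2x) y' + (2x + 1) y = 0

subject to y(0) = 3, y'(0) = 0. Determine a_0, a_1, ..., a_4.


Ansatz: y(x) = sum_{n>=0} a_n x^n, so y'(x) = sum_{n>=1} n a_n x^(n-1) and y''(x) = sum_{n>=2} n(n-1) a_n x^(n-2).
Substitute into P(x) y'' + Q(x) y' + R(x) y = 0 with P(x) = 1, Q(x) = 2 - 2x, R(x) = 2x + 1, and match powers of x.
Initial conditions: a_0 = 3, a_1 = 0.
Setting the coefficient of each power of x to zero and solving order by order (substituting the coefficients already found):
  x^0: 2 a_2 + 2 a_1 + a_0 = 0  ->  2 a_2 = -2 a_1 - a_0 = -3  ->  a_2 = -3/2
  x^1: 6 a_3 + 4 a_2 - a_1 + 2 a_0 = 0  ->  6 a_3 = -4 a_2 + a_1 - 2 a_0 = 0  ->  a_3 = 0
  x^2: 12 a_4 + 6 a_3 - 3 a_2 + 2 a_1 = 0  ->  12 a_4 = -6 a_3 + 3 a_2 - 2 a_1 = -9/2  ->  a_4 = -3/8
Truncated series: y(x) = 3 - (3/2) x^2 - (3/8) x^4 + O(x^5).

a_0 = 3; a_1 = 0; a_2 = -3/2; a_3 = 0; a_4 = -3/8


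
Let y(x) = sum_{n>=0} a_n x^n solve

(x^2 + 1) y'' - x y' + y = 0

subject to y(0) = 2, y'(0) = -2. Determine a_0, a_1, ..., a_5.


Ansatz: y(x) = sum_{n>=0} a_n x^n, so y'(x) = sum_{n>=1} n a_n x^(n-1) and y''(x) = sum_{n>=2} n(n-1) a_n x^(n-2).
Substitute into P(x) y'' + Q(x) y' + R(x) y = 0 with P(x) = x^2 + 1, Q(x) = -x, R(x) = 1, and match powers of x.
Initial conditions: a_0 = 2, a_1 = -2.
Setting the coefficient of each power of x to zero and solving order by order (substituting the coefficients already found):
  x^0: 2 a_2 + a_0 = 0  ->  2 a_2 = -a_0 = -2  ->  a_2 = -1
  x^1: 6 a_3 = 0  ->  a_3 = 0
  x^2: 12 a_4 + a_2 = 0  ->  12 a_4 = -a_2 = 1  ->  a_4 = 1/12
  x^3: 20 a_5 + 4 a_3 = 0  ->  20 a_5 = -4 a_3 = 0  ->  a_5 = 0
Truncated series: y(x) = 2 - 2 x - x^2 + (1/12) x^4 + O(x^6).

a_0 = 2; a_1 = -2; a_2 = -1; a_3 = 0; a_4 = 1/12; a_5 = 0


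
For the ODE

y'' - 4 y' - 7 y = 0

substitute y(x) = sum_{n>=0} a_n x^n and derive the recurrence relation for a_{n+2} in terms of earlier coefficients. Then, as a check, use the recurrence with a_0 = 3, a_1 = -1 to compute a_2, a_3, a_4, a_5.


Substitute y = sum_n a_n x^n.
y''(x) has coefficient (n+2)(n+1) a_{n+2} at x^n;
-4 y'(x) has coefficient -4 (n+1) a_{n+1} at x^n;
-7 y(x) has coefficient -7 a_n at x^n.
Matching x^n: (n+2)(n+1) a_{n+2} - 4 (n+1) a_{n+1} - 7 a_n = 0.
Thus a_{n+2} = [4 (n+1) a_{n+1} + 7 a_n] / ((n+1)(n+2)).

Check with a_0 = 3, a_1 = -1 (apply the recurrence for n = 0, 1, 2, 3): a_0 = 3, a_1 = -1, a_2 = 17/2, a_3 = 61/6, a_4 = 121/8, a_5 = 1879/120.

a_(n+2) = [4 (n+1) a_(n+1) + 7 a_n] / ((n+1)(n+2)); check: a_0 = 3, a_1 = -1, a_2 = 17/2, a_3 = 61/6, a_4 = 121/8, a_5 = 1879/120


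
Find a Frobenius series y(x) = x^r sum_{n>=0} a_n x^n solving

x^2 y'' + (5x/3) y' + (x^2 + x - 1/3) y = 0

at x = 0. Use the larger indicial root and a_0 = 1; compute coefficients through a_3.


Write in Frobenius form y'' + (p(x)/x) y' + (q(x)/x^2) y = 0:
  p(x) = 5/3,  q(x) = x^2 + x - 1/3.
Indicial equation: r(r-1) + (5/3) r + (-1/3) = 0 -> roots r_1 = 1/3, r_2 = -1.
Take r = r_1 = 1/3. Let y(x) = x^r sum_{n>=0} a_n x^n with a_0 = 1.
Substitute y = x^r sum a_n x^n and match x^{r+n}. The recurrence is
  D(n) a_n + 1 a_{n-1} + 1 a_{n-2} = 0,  where D(n) = (r+n)(r+n-1) + (5/3)(r+n) + (-1/3).
  a_n = [-1 a_{n-1} - 1 a_{n-2}] / D(n).
Since the indicial polynomial factors as (r - r_1)(r - r_2), D(n) = (r_1 + n - r_1)(r_1 + n - r_2) = n(n + 4/3).
Evaluating step by step (a_0 = 1):
  n = 1: D(1) = 1(1 + 4/3) = 7/3; numerator = -1(1) = -1; a_1 = (-1)/(7/3) = -3/7
  n = 2: D(2) = 2(2 + 4/3) = 20/3; numerator = -1(-3/7) - 1(1) = -4/7; a_2 = (-4/7)/(20/3) = -3/35
  n = 3: D(3) = 3(3 + 4/3) = 13; numerator = -1(-3/35) - 1(-3/7) = 18/35; a_3 = (18/35)/(13) = 18/455

r = 1/3; a_0 = 1; a_1 = -3/7; a_2 = -3/35; a_3 = 18/455


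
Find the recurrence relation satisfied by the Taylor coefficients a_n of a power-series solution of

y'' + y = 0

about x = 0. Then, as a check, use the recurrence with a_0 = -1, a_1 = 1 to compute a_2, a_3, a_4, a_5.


Substitute y = sum_n a_n x^n into y'' + (const) y = 0.
y''(x) = sum_{n>=0} (n+2)(n+1) a_{n+2} x^n.
The ODE becomes sum_n [(n+2)(n+1) a_{n+2} + 1 a_n] x^n = 0.
Setting each coefficient to zero gives the recurrence:
  (n+2)(n+1) a_{n+2} + 1 a_n = 0,
  a_{n+2} = -1 / ((n+1)(n+2)) a_n.

Check with a_0 = -1, a_1 = 1 (apply the recurrence for n = 0, 1, 2, 3): a_0 = -1, a_1 = 1, a_2 = 1/2, a_3 = -1/6, a_4 = -1/24, a_5 = 1/120.

a_{n+2} = -1/((n+1)(n+2)) * a_n; check: a_0 = -1, a_1 = 1, a_2 = 1/2, a_3 = -1/6, a_4 = -1/24, a_5 = 1/120


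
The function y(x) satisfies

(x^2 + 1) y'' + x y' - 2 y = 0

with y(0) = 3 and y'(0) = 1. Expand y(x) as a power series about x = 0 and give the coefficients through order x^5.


Ansatz: y(x) = sum_{n>=0} a_n x^n, so y'(x) = sum_{n>=1} n a_n x^(n-1) and y''(x) = sum_{n>=2} n(n-1) a_n x^(n-2).
Substitute into P(x) y'' + Q(x) y' + R(x) y = 0 with P(x) = x^2 + 1, Q(x) = x, R(x) = -2, and match powers of x.
Initial conditions: a_0 = 3, a_1 = 1.
Setting the coefficient of each power of x to zero and solving order by order (substituting the coefficients already found):
  x^0: 2 a_2 - 2 a_0 = 0  ->  2 a_2 = 2 a_0 = 6  ->  a_2 = 3
  x^1: 6 a_3 - a_1 = 0  ->  6 a_3 = a_1 = 1  ->  a_3 = 1/6
  x^2: 12 a_4 + 2 a_2 = 0  ->  12 a_4 = -2 a_2 = -6  ->  a_4 = -1/2
  x^3: 20 a_5 + 7 a_3 = 0  ->  20 a_5 = -7 a_3 = -7/6  ->  a_5 = -7/120
Truncated series: y(x) = 3 + x + 3 x^2 + (1/6) x^3 - (1/2) x^4 - (7/120) x^5 + O(x^6).

a_0 = 3; a_1 = 1; a_2 = 3; a_3 = 1/6; a_4 = -1/2; a_5 = -7/120


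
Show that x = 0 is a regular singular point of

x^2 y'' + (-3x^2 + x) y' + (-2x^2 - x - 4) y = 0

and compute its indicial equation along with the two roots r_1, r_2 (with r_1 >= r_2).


Divide by x^2 to reach normal form y'' + P_1(x) y' + P_2(x) y = 0 with P_1(x) = -3 + 1/x and P_2(x) = -2 - 1/x - 4/x^2.
x = 0 is a singular point because the y'-coefficient -3 + 1/x has a pole at x = 0 and the y-coefficient -2 - 1/x - 4/x^2 has a pole at x = 0.
It is a regular singular point because x P_1(x) = p(x) = 1 - 3x and x^2 P_2(x) = q(x) = -2x^2 - x - 4 are polynomials, hence analytic at x = 0.
p(0) = 1,  q(0) = -4.
Indicial equation: r(r-1) + p(0) r + q(0) = 0, i.e. r^2 + (p(0) - 1) r + q(0) = 0, i.e. r^2 - 4 = 0.
Discriminant: (0)^2 - 4(-4) = 16, so r = (0 ± 4)/2.
Solving: r_1 = 2, r_2 = -2.

indicial: r^2 - 4 = 0; roots r_1 = 2, r_2 = -2


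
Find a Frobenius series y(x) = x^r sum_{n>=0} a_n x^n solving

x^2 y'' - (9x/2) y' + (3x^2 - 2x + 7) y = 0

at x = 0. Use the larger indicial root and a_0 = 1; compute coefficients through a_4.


Write in Frobenius form y'' + (p(x)/x) y' + (q(x)/x^2) y = 0:
  p(x) = -9/2,  q(x) = 3x^2 - 2x + 7.
Indicial equation: r(r-1) + (-9/2) r + (7) = 0 -> roots r_1 = 7/2, r_2 = 2.
Take r = r_1 = 7/2. Let y(x) = x^r sum_{n>=0} a_n x^n with a_0 = 1.
Substitute y = x^r sum a_n x^n and match x^{r+n}. The recurrence is
  D(n) a_n - 2 a_{n-1} + 3 a_{n-2} = 0,  where D(n) = (r+n)(r+n-1) + (-9/2)(r+n) + (7).
  a_n = [2 a_{n-1} - 3 a_{n-2}] / D(n).
Since the indicial polynomial factors as (r - r_1)(r - r_2), D(n) = (r_1 + n - r_1)(r_1 + n - r_2) = n(n + 3/2).
Evaluating step by step (a_0 = 1):
  n = 1: D(1) = 1(1 + 3/2) = 5/2; numerator = 2(1) = 2; a_1 = (2)/(5/2) = 4/5
  n = 2: D(2) = 2(2 + 3/2) = 7; numerator = 2(4/5) - 3(1) = -7/5; a_2 = (-7/5)/(7) = -1/5
  n = 3: D(3) = 3(3 + 3/2) = 27/2; numerator = 2(-1/5) - 3(4/5) = -14/5; a_3 = (-14/5)/(27/2) = -28/135
  n = 4: D(4) = 4(4 + 3/2) = 22; numerator = 2(-28/135) - 3(-1/5) = 5/27; a_4 = (5/27)/(22) = 5/594

r = 7/2; a_0 = 1; a_1 = 4/5; a_2 = -1/5; a_3 = -28/135; a_4 = 5/594


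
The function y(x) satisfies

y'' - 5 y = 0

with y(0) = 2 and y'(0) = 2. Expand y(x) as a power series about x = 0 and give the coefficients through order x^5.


Ansatz: y(x) = sum_{n>=0} a_n x^n, so y'(x) = sum_{n>=1} n a_n x^(n-1) and y''(x) = sum_{n>=2} n(n-1) a_n x^(n-2).
Substitute into P(x) y'' + Q(x) y' + R(x) y = 0 with P(x) = 1, Q(x) = 0, R(x) = -5, and match powers of x.
Initial conditions: a_0 = 2, a_1 = 2.
Setting the coefficient of each power of x to zero and solving order by order (substituting the coefficients already found):
  x^0: 2 a_2 - 5 a_0 = 0  ->  2 a_2 = 5 a_0 = 10  ->  a_2 = 5
  x^1: 6 a_3 - 5 a_1 = 0  ->  6 a_3 = 5 a_1 = 10  ->  a_3 = 5/3
  x^2: 12 a_4 - 5 a_2 = 0  ->  12 a_4 = 5 a_2 = 25  ->  a_4 = 25/12
  x^3: 20 a_5 - 5 a_3 = 0  ->  20 a_5 = 5 a_3 = 25/3  ->  a_5 = 5/12
Truncated series: y(x) = 2 + 2 x + 5 x^2 + (5/3) x^3 + (25/12) x^4 + (5/12) x^5 + O(x^6).

a_0 = 2; a_1 = 2; a_2 = 5; a_3 = 5/3; a_4 = 25/12; a_5 = 5/12


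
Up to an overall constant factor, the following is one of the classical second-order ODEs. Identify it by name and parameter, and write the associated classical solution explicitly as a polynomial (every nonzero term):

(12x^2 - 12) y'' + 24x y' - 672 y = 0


All three coefficients share the factor -12; dividing through by -12 gives  (1 - x^2) y'' - 2x y' + 56 y = 0.
This matches the Legendre equation (1 - x^2) y'' - 2x y' + n(n+1) y = 0 (note the -2x y' term) with n(n+1) = 56, so n = 7; the polynomial solution is P_7(x).
With y = sum_k a_k x^k, matching x^k gives (k+2)(k+1) a_{k+2} = [k(k+1) - n(n+1)] a_k = (k - 7)(k + 8) a_k. The right side vanishes at k = 7, so the series with the parity of 7 terminates at degree 7.
Standard normalization (P_n(1) = 1): leading coefficient (2n)!/(2^n (n!)^2) = 87178291200/(128*25401600) = 429/16, so a_7 = 429/16. Work downward with a_k = (k+1)(k+2) a_{k+2} / ((k - 7)(k + 8)):
  a_5 = (6)(7)(429/16) / ((5 - 7)(5 + 8)) = (9009/8)/(-26) = -693/16
  a_3 = (4)(5)(-693/16) / ((3 - 7)(3 + 8)) = (-3465/4)/(-44) = 315/16
  a_1 = (2)(3)(315/16) / ((1 - 7)(1 + 8)) = (945/8)/(-54) = -35/16
Hence P_7(x) = 429 x^7/16 - 693 x^5/16 + 315 x^3/16 - 35 x/16.

P_7(x); series = 429 x^7/16 - 693 x^5/16 + 315 x^3/16 - 35 x/16


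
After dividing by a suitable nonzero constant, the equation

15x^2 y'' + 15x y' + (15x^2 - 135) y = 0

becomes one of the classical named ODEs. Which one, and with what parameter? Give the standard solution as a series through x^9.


All three coefficients share the factor 15; dividing through by 15 gives  x^2 y'' + x y' + (x^2 - 9) y = 0.
This matches the Bessel equation x^2 y'' + x y' + (x^2 - nu^2) y = 0 with nu^2 = 9, so nu = 3; the solution bounded at x = 0 is J_3(x).
Frobenius at x = 0: indicial roots ±nu; for r = nu the recurrence k(k + 2nu) c_k = -c_{k-2} gives the standard series J_nu(x) = sum_{k>=0} (-1)^k / (k! (k+nu)!) (x/2)^(2k+nu). Evaluate the first 4 terms:
  k = 0: (-1)^0 / (0! * 3! * 2^3) x^3 = 1/(1*6*8) x^3 = (1/48) x^3
  k = 1: (-1)^1 / (1! * 4! * 2^5) x^5 = -1/(1*24*32) x^5 = (-1/768) x^5
  k = 2: (-1)^2 / (2! * 5! * 2^7) x^7 = 1/(2*120*128) x^7 = (1/30720) x^7
  k = 3: (-1)^3 / (3! * 6! * 2^9) x^9 = -1/(6*720*512) x^9 = (-1/2211840) x^9
Hence J_3(x) = -x^9/2211840 + x^7/30720 - x^5/768 + x^3/48 + ....

J_3(x); series = -x^9/2211840 + x^7/30720 - x^5/768 + x^3/48


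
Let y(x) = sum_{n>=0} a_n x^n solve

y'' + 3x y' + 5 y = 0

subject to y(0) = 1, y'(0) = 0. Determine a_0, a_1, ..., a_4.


Ansatz: y(x) = sum_{n>=0} a_n x^n, so y'(x) = sum_{n>=1} n a_n x^(n-1) and y''(x) = sum_{n>=2} n(n-1) a_n x^(n-2).
Substitute into P(x) y'' + Q(x) y' + R(x) y = 0 with P(x) = 1, Q(x) = 3x, R(x) = 5, and match powers of x.
Initial conditions: a_0 = 1, a_1 = 0.
Setting the coefficient of each power of x to zero and solving order by order (substituting the coefficients already found):
  x^0: 2 a_2 + 5 a_0 = 0  ->  2 a_2 = -5 a_0 = -5  ->  a_2 = -5/2
  x^1: 6 a_3 + 8 a_1 = 0  ->  6 a_3 = -8 a_1 = 0  ->  a_3 = 0
  x^2: 12 a_4 + 11 a_2 = 0  ->  12 a_4 = -11 a_2 = 55/2  ->  a_4 = 55/24
Truncated series: y(x) = 1 - (5/2) x^2 + (55/24) x^4 + O(x^5).

a_0 = 1; a_1 = 0; a_2 = -5/2; a_3 = 0; a_4 = 55/24


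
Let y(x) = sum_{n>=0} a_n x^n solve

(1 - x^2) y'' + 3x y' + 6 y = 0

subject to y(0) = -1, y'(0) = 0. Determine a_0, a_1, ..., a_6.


Ansatz: y(x) = sum_{n>=0} a_n x^n, so y'(x) = sum_{n>=1} n a_n x^(n-1) and y''(x) = sum_{n>=2} n(n-1) a_n x^(n-2).
Substitute into P(x) y'' + Q(x) y' + R(x) y = 0 with P(x) = 1 - x^2, Q(x) = 3x, R(x) = 6, and match powers of x.
Initial conditions: a_0 = -1, a_1 = 0.
Setting the coefficient of each power of x to zero and solving order by order (substituting the coefficients already found):
  x^0: 2 a_2 + 6 a_0 = 0  ->  2 a_2 = -6 a_0 = 6  ->  a_2 = 3
  x^1: 6 a_3 + 9 a_1 = 0  ->  6 a_3 = -9 a_1 = 0  ->  a_3 = 0
  x^2: 12 a_4 + 10 a_2 = 0  ->  12 a_4 = -10 a_2 = -30  ->  a_4 = -5/2
  x^3: 20 a_5 + 9 a_3 = 0  ->  20 a_5 = -9 a_3 = 0  ->  a_5 = 0
  x^4: 30 a_6 + 6 a_4 = 0  ->  30 a_6 = -6 a_4 = 15  ->  a_6 = 1/2
Truncated series: y(x) = -1 + 3 x^2 - (5/2) x^4 + (1/2) x^6 + O(x^7).

a_0 = -1; a_1 = 0; a_2 = 3; a_3 = 0; a_4 = -5/2; a_5 = 0; a_6 = 1/2


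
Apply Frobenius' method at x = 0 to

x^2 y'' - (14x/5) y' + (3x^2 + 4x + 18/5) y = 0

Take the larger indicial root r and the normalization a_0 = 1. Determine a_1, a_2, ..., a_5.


Write in Frobenius form y'' + (p(x)/x) y' + (q(x)/x^2) y = 0:
  p(x) = -14/5,  q(x) = 3x^2 + 4x + 18/5.
Indicial equation: r(r-1) + (-14/5) r + (18/5) = 0 -> roots r_1 = 2, r_2 = 9/5.
Take r = r_1 = 2. Let y(x) = x^r sum_{n>=0} a_n x^n with a_0 = 1.
Substitute y = x^r sum a_n x^n and match x^{r+n}. The recurrence is
  D(n) a_n + 4 a_{n-1} + 3 a_{n-2} = 0,  where D(n) = (r+n)(r+n-1) + (-14/5)(r+n) + (18/5).
  a_n = [-4 a_{n-1} - 3 a_{n-2}] / D(n).
Since the indicial polynomial factors as (r - r_1)(r - r_2), D(n) = (r_1 + n - r_1)(r_1 + n - r_2) = n(n + 1/5).
Evaluating step by step (a_0 = 1):
  n = 1: D(1) = 1(1 + 1/5) = 6/5; numerator = -4(1) = -4; a_1 = (-4)/(6/5) = -10/3
  n = 2: D(2) = 2(2 + 1/5) = 22/5; numerator = -4(-10/3) - 3(1) = 31/3; a_2 = (31/3)/(22/5) = 155/66
  n = 3: D(3) = 3(3 + 1/5) = 48/5; numerator = -4(155/66) - 3(-10/3) = 20/33; a_3 = (20/33)/(48/5) = 25/396
  n = 4: D(4) = 4(4 + 1/5) = 84/5; numerator = -4(25/396) - 3(155/66) = -1445/198; a_4 = (-1445/198)/(84/5) = -7225/16632
  n = 5: D(5) = 5(5 + 1/5) = 26; numerator = -4(-7225/16632) - 3(25/396) = 12875/8316; a_5 = (12875/8316)/(26) = 12875/216216

r = 2; a_0 = 1; a_1 = -10/3; a_2 = 155/66; a_3 = 25/396; a_4 = -7225/16632; a_5 = 12875/216216


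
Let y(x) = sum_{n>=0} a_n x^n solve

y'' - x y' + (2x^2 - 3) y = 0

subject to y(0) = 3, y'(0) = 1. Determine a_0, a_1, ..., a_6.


Ansatz: y(x) = sum_{n>=0} a_n x^n, so y'(x) = sum_{n>=1} n a_n x^(n-1) and y''(x) = sum_{n>=2} n(n-1) a_n x^(n-2).
Substitute into P(x) y'' + Q(x) y' + R(x) y = 0 with P(x) = 1, Q(x) = -x, R(x) = 2x^2 - 3, and match powers of x.
Initial conditions: a_0 = 3, a_1 = 1.
Setting the coefficient of each power of x to zero and solving order by order (substituting the coefficients already found):
  x^0: 2 a_2 - 3 a_0 = 0  ->  2 a_2 = 3 a_0 = 9  ->  a_2 = 9/2
  x^1: 6 a_3 - 4 a_1 = 0  ->  6 a_3 = 4 a_1 = 4  ->  a_3 = 2/3
  x^2: 12 a_4 - 5 a_2 + 2 a_0 = 0  ->  12 a_4 = 5 a_2 - 2 a_0 = 33/2  ->  a_4 = 11/8
  x^3: 20 a_5 - 6 a_3 + 2 a_1 = 0  ->  20 a_5 = 6 a_3 - 2 a_1 = 2  ->  a_5 = 1/10
  x^4: 30 a_6 - 7 a_4 + 2 a_2 = 0  ->  30 a_6 = 7 a_4 - 2 a_2 = 5/8  ->  a_6 = 1/48
Truncated series: y(x) = 3 + x + (9/2) x^2 + (2/3) x^3 + (11/8) x^4 + (1/10) x^5 + (1/48) x^6 + O(x^7).

a_0 = 3; a_1 = 1; a_2 = 9/2; a_3 = 2/3; a_4 = 11/8; a_5 = 1/10; a_6 = 1/48
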